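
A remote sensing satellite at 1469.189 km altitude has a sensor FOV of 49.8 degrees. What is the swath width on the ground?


FOV = 49.8 deg = 0.869174 rad
swath = 2 * alt * tan(FOV/2) = 2 * 1469.189 * tan(0.434587)
swath = 2 * 1469.189 * 0.4641845
swath = 1363.9497 km

1363.9497 km


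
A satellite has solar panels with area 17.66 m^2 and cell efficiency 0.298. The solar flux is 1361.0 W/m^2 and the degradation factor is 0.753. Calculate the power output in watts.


P = area * eta * S * degradation
P = 17.66 * 0.298 * 1361.0 * 0.753
P = 5393.3681 W

5393.3681 W


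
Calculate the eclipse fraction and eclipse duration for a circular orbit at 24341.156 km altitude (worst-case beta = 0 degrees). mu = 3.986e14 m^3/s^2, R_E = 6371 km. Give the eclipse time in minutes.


r = 30712.1560 km
T = 892.7409 min
Eclipse fraction = arcsin(R_E/r)/pi = arcsin(6371.0000/30712.1560)/pi
= arcsin(0.2074423)/pi = 0.06651392
Eclipse duration = 0.06651392 * 892.7409 = 59.3797 min

59.3797 minutes


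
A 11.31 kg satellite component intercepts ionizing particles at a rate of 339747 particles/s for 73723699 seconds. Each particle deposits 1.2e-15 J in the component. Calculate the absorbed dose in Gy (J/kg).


Total energy deposited = rate * time * E_per
  = 339747 * 73723699 * 1.2e-15 = 0.03005689 J
Dose = E_total / mass = 0.03005689 / 11.31
Dose = 0.00265755 Gy

0.0027 Gy


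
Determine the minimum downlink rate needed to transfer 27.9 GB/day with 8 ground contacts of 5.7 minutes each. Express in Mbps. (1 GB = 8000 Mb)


total contact time = 8 * 5.7 * 60 = 2736.0000 s
data = 27.9 GB = 223200.0000 Mb
rate = 223200.0000 / 2736.0000 = 81.5789 Mbps

81.5789 Mbps


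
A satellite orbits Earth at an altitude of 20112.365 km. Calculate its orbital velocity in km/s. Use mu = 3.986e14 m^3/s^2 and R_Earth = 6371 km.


r = R_E + alt = 6371.0 + 20112.365 = 26483.3650 km = 2.6483365e+07 m
v = sqrt(mu/r) = sqrt(3.986e14 / 2.6483365e+07) = 3879.5563 m/s = 3.8796 km/s

3.8796 km/s


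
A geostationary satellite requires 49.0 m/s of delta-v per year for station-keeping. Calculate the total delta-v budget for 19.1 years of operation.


dV = rate * years = 49.0 * 19.1
dV = 935.9000 m/s

935.9000 m/s


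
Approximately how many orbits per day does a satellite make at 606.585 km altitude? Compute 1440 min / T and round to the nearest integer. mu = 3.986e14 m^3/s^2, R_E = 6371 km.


r = 6.977585e+06 m
T = 2*pi*sqrt(r^3/mu) = 5800.5467 s = 96.6758 min
revs/day = 1440 / 96.6758 = 14.8951
Rounded: 15 revolutions per day

15 revolutions per day


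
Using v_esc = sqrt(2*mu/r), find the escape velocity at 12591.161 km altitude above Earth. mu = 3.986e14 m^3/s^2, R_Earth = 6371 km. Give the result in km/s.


r = 6371.0 + 12591.161 = 18962.1610 km = 1.8962161e+07 m
v_esc = sqrt(2*mu/r) = sqrt(2*3.986e14 / 1.8962161e+07)
v_esc = 6483.9511 m/s = 6.4840 km/s

6.4840 km/s


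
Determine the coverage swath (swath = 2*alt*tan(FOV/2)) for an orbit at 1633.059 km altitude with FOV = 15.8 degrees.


FOV = 15.8 deg = 0.275762 rad
swath = 2 * alt * tan(FOV/2) = 2 * 1633.059 * tan(0.137881)
swath = 2 * 1633.059 * 0.1387615
swath = 453.2113 km

453.2113 km


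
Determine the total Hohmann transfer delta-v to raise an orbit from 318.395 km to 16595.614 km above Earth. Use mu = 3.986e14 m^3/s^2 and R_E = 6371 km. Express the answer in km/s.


r1 = 6689.3950 km = 6.689395e+06 m
r2 = 22966.6140 km = 2.2966614e+07 m
dv1 = sqrt(mu/r1)*(sqrt(2*r2/(r1+r2)) - 1) = 1887.6277 m/s
dv2 = sqrt(mu/r2)*(1 - sqrt(2*r1/(r1+r2))) = 1367.8506 m/s
total dv = |dv1| + |dv2| = 1887.6277 + 1367.8506 = 3255.4783 m/s = 3.2555 km/s

3.2555 km/s


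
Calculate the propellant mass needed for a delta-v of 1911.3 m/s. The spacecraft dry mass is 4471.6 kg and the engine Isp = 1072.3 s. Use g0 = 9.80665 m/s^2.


ve = Isp * g0 = 1072.3 * 9.80665 = 10515.670795 m/s
mass ratio = exp(dv/ve) = exp(1911.3/10515.670795) = 1.19932309
m_prop = m_dry * (mr - 1) = 4471.6 * (1.19932309 - 1)
m_prop = 891.2931 kg

891.2931 kg


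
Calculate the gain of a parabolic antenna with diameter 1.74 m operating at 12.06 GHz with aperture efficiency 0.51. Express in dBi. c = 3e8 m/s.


lambda = c/f = 3e8 / 1.206e+10 = 0.02487562 m
G = eta*(pi*D/lambda)^2 = 0.51*(pi*1.74/0.02487562)^2
G = 24627.5111 (linear)
G = 10*log10(24627.5111) = 43.9142 dBi

43.9142 dBi


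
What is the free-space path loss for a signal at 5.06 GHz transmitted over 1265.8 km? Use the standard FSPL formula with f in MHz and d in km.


f = 5.06 GHz = 5060.0000 MHz
d = 1265.8 km
FSPL = 32.44 + 20*log10(5060.0000) + 20*log10(1265.8)
FSPL = 32.44 + 74.0830 + 62.0473
FSPL = 168.5703 dB

168.5703 dB


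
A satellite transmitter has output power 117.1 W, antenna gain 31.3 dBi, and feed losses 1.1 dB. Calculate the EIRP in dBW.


Pt = 117.1 W = 20.6856 dBW
EIRP = Pt_dBW + Gt - losses = 20.6856 + 31.3 - 1.1 = 50.8856 dBW

50.8856 dBW


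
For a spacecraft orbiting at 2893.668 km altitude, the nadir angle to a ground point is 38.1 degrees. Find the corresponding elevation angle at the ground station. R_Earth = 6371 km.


r = R_E + alt = 9264.6680 km
Law of sines in the satellite / Earth-center / ground-point triangle:
  sin(nadir)/R_E = sin(90 + el)/r  =>  cos(el) = (r/R_E)*sin(nadir)
cos(el) = (9264.6680 / 6371.0000) * sin(38.1 deg) = 0.8972897
el = arccos(0.8972897) = 26.1959 deg
(Earth-central angle = 90 - nadir - el = 25.7041 deg)

26.1959 degrees


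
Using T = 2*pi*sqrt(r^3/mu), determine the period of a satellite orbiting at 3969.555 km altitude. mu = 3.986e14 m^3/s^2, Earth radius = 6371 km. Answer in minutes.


r = 10340.5550 km = 1.0340555e+07 m
T = 2*pi*sqrt(r^3/mu) = 2*pi*sqrt(1.1056853e+21 / 3.986e14)
T = 10464.7051 s = 174.4118 min

174.4118 minutes


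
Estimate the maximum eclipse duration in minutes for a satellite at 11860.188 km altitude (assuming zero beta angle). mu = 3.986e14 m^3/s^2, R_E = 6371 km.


r = 18231.1880 km
T = 408.3029 min
Eclipse fraction = arcsin(R_E/r)/pi = arcsin(6371.0000/18231.1880)/pi
= arcsin(0.3494561)/pi = 0.1136336
Eclipse duration = 0.1136336 * 408.3029 = 46.3969 min

46.3969 minutes


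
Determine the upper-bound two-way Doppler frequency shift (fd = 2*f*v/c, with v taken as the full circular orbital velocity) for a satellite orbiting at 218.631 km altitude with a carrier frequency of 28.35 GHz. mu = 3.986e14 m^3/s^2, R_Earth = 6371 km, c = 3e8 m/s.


r = 6.589631e+06 m
v = sqrt(mu/r) = 7777.4656 m/s (worst-case radial velocity)
f = 28.35 GHz = 2.835e+10 Hz
fd = 2*f*v/c = 2*2.835e+10*7777.4656/3.0e+08
fd = 1.469941e+06 Hz

1.4699e+06 Hz


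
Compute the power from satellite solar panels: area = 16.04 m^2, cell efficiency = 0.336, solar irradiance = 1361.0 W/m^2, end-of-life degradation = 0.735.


P = area * eta * S * degradation
P = 16.04 * 0.336 * 1361.0 * 0.735
P = 5391.2455 W

5391.2455 W


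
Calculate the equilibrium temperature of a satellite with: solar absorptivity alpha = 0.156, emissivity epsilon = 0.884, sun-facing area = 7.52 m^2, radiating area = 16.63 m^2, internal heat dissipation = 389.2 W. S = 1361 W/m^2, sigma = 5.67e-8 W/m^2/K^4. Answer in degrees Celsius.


Numerator = alpha*S*A_sun + Q_int = 0.156*1361*7.52 + 389.2 = 1985.8163 W
Denominator = eps*sigma*A_rad = 0.884*5.67e-8*16.63 = 8.3354216e-07 W/K^4
T^4 = 2.3823826e+09 K^4
T = 220.9291 K = -52.2209 C

-52.2209 degrees Celsius


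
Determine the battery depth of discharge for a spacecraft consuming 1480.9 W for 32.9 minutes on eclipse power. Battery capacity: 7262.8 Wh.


E_used = P * t / 60 = 1480.9 * 32.9 / 60 = 812.0268 Wh
DOD = E_used / E_total * 100 = 812.0268 / 7262.8 * 100
DOD = 11.1806 %

11.1806 %


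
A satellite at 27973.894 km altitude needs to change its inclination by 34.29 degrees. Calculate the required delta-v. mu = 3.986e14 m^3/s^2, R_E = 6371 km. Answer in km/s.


r = 34344.8940 km = 3.4344894e+07 m
V = sqrt(mu/r) = 3406.7288 m/s
di = 34.29 deg = 0.5984734 rad
dV = 2*V*sin(di/2) = 2*3406.7288*sin(0.2992367)
dV = 2008.5454 m/s = 2.0085 km/s

2.0085 km/s


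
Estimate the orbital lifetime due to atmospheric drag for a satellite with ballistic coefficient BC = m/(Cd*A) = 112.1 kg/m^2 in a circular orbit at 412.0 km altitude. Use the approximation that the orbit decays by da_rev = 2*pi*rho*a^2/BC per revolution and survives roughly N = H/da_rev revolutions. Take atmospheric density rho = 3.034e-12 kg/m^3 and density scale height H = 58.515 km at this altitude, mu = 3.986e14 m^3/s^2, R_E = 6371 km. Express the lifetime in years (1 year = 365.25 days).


a = R_E + alt = 6783.0000 km = 6.783e+06 m
da_rev = 2*pi*rho*a^2/BC = 2*pi*3.034e-12*(6.783e+06)^2/112.1 = 7.824083 m per revolution
N = H/da_rev = 58515.0000 m / 7.824083 m = 7478.8314 revolutions
P = 2*pi*sqrt(a^3/mu) = 5559.6051 s
lifetime = N*P = 7478.8314 * 5559.6051 = 4.1579349e+07 s = 481.2425 days
years = 481.2425 / 365.25 = 1.3176 years

1.3176 years


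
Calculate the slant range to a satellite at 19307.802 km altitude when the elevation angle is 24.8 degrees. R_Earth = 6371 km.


h = 19307.802 km, el = 24.8 deg
d = -R_E*sin(el) + sqrt((R_E*sin(el))^2 + 2*R_E*h + h^2)
d = -6371.0000*sin(0.4328417) + sqrt((6371.0000*0.4194521)^2 + 2*6371.0000*19307.802 + 19307.802^2)
d = 22346.7150 km

22346.7150 km


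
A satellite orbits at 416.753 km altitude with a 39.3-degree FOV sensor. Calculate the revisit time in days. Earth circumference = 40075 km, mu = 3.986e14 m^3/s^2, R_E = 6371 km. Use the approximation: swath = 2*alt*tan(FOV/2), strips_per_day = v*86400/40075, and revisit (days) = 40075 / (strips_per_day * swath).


swath = 2*416.753*tan(0.3429572) = 297.6180 km
v = sqrt(mu/r) = 7663.1201 m/s = 7.6631 km/s
strips/day = v*86400/40075 = 7.6631*86400/40075 = 16.5214
coverage/day = strips * swath = 16.5214 * 297.6180 = 4917.0545 km
revisit = 40075 / 4917.0545 = 8.1502 days

8.1502 days


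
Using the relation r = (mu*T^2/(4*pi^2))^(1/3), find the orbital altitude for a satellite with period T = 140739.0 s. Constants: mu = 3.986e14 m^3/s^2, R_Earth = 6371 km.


T = 140739.0 s
r = (mu*T^2/(4*pi^2))^(1/3) = (3.986e14 * 140739.0^2 / (4*pi^2))^(1/3)
r = 5.8479299e+07 m = 58479.2992 km
alt = r - R_E = 58479.2992 - 6371 = 52108.2992 km

52108.2992 km


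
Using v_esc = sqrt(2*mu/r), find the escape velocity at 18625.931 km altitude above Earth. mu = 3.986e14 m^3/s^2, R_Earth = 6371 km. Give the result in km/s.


r = 6371.0 + 18625.931 = 24996.9310 km = 2.4996931e+07 m
v_esc = sqrt(2*mu/r) = sqrt(2*3.986e14 / 2.4996931e+07)
v_esc = 5647.2927 m/s = 5.6473 km/s

5.6473 km/s


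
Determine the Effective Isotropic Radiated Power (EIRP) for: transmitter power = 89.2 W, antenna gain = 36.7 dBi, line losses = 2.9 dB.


Pt = 89.2 W = 19.5036 dBW
EIRP = Pt_dBW + Gt - losses = 19.5036 + 36.7 - 2.9 = 53.3036 dBW

53.3036 dBW


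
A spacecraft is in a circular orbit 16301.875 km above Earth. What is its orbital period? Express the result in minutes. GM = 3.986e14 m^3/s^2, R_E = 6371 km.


r = 22672.8750 km = 2.2672875e+07 m
T = 2*pi*sqrt(r^3/mu) = 2*pi*sqrt(1.1655201e+22 / 3.986e14)
T = 33975.9111 s = 566.2652 min

566.2652 minutes


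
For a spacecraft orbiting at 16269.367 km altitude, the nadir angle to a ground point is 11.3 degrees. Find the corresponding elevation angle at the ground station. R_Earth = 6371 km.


r = R_E + alt = 22640.3670 km
Law of sines in the satellite / Earth-center / ground-point triangle:
  sin(nadir)/R_E = sin(90 + el)/r  =>  cos(el) = (r/R_E)*sin(nadir)
cos(el) = (22640.3670 / 6371.0000) * sin(11.3 deg) = 0.6963259
el = arccos(0.6963259) = 45.8670 deg
(Earth-central angle = 90 - nadir - el = 32.8330 deg)

45.8670 degrees


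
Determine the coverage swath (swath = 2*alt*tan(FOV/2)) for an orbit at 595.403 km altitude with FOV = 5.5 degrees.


FOV = 5.5 deg = 0.09599311 rad
swath = 2 * alt * tan(FOV/2) = 2 * 595.403 * tan(0.04799655)
swath = 2 * 595.403 * 0.04803344
swath = 57.1985 km

57.1985 km


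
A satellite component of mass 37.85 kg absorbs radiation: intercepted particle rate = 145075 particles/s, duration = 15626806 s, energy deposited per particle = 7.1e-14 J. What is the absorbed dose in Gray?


Total energy deposited = rate * time * E_per
  = 145075 * 15626806 * 7.1e-14 = 0.1609612 J
Dose = E_total / mass = 0.1609612 / 37.85
Dose = 0.004252607 Gy

0.0043 Gy


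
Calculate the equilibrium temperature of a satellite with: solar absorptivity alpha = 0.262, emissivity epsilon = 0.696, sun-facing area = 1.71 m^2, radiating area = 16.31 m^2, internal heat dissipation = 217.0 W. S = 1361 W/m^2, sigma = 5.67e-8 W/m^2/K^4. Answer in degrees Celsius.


Numerator = alpha*S*A_sun + Q_int = 0.262*1361*1.71 + 217.0 = 826.7552 W
Denominator = eps*sigma*A_rad = 0.696*5.67e-8*16.31 = 6.4364479e-07 W/K^4
T^4 = 1.2844899e+09 K^4
T = 189.3140 K = -83.8360 C

-83.8360 degrees Celsius


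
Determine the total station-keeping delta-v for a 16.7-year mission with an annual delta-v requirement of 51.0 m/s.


dV = rate * years = 51.0 * 16.7
dV = 851.7000 m/s

851.7000 m/s


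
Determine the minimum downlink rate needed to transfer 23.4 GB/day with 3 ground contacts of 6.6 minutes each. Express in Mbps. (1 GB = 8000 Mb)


total contact time = 3 * 6.6 * 60 = 1188.0000 s
data = 23.4 GB = 187200.0000 Mb
rate = 187200.0000 / 1188.0000 = 157.5758 Mbps

157.5758 Mbps


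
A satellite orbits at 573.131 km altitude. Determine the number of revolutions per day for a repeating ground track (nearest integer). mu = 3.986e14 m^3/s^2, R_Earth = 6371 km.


r = 6.944131e+06 m
T = 2*pi*sqrt(r^3/mu) = 5758.8807 s = 95.9813 min
revs/day = 1440 / 95.9813 = 15.0029
Rounded: 15 revolutions per day

15 revolutions per day


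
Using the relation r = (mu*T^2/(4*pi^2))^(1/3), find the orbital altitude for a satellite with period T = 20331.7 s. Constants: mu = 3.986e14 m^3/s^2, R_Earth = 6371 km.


T = 20331.7 s
r = (mu*T^2/(4*pi^2))^(1/3) = (3.986e14 * 20331.7^2 / (4*pi^2))^(1/3)
r = 1.6100585e+07 m = 16100.5847 km
alt = r - R_E = 16100.5847 - 6371 = 9729.5847 km

9729.5847 km


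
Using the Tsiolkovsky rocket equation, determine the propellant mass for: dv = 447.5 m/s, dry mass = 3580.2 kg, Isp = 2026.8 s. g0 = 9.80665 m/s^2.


ve = Isp * g0 = 2026.8 * 9.80665 = 19876.118220 m/s
mass ratio = exp(dv/ve) = exp(447.5/19876.118220) = 1.02276982
m_prop = m_dry * (mr - 1) = 3580.2 * (1.02276982 - 1)
m_prop = 81.5205 kg

81.5205 kg


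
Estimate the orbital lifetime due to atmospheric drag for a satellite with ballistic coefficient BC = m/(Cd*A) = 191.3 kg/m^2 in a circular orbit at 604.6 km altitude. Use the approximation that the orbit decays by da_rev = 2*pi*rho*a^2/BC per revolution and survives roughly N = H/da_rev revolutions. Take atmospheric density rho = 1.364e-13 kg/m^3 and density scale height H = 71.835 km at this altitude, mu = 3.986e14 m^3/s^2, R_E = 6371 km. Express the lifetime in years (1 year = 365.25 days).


a = R_E + alt = 6975.6000 km = 6.9756e+06 m
da_rev = 2*pi*rho*a^2/BC = 2*pi*1.364e-13*(6.9756e+06)^2/191.3 = 0.217992929 m per revolution
N = H/da_rev = 71835.0000 m / 0.217992929 m = 329529.0372 revolutions
P = 2*pi*sqrt(a^3/mu) = 5798.0716 s
lifetime = N*P = 329529.0372 * 5798.0716 = 1.910633e+09 s = 22113.8073 days
years = 22113.8073 / 365.25 = 60.5443 years

60.5443 years


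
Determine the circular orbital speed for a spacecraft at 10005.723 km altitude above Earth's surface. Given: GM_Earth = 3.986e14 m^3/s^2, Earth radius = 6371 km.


r = R_E + alt = 6371.0 + 10005.723 = 16376.7230 km = 1.6376723e+07 m
v = sqrt(mu/r) = sqrt(3.986e14 / 1.6376723e+07) = 4933.5001 m/s = 4.9335 km/s

4.9335 km/s


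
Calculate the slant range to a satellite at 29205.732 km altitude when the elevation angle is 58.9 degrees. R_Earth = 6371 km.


h = 29205.732 km, el = 58.9 deg
d = -R_E*sin(el) + sqrt((R_E*sin(el))^2 + 2*R_E*h + h^2)
d = -6371.0000*sin(1.0280) + sqrt((6371.0000*0.8562671)^2 + 2*6371.0000*29205.732 + 29205.732^2)
d = 29968.9270 km

29968.9270 km


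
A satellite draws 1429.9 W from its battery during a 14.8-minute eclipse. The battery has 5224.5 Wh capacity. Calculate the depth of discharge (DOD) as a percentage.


E_used = P * t / 60 = 1429.9 * 14.8 / 60 = 352.7087 Wh
DOD = E_used / E_total * 100 = 352.7087 / 5224.5 * 100
DOD = 6.7511 %

6.7511 %


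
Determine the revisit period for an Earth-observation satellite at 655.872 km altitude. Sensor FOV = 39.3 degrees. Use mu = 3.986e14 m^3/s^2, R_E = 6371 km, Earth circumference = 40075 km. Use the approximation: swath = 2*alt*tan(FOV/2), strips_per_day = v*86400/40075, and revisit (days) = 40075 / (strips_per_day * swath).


swath = 2*655.872*tan(0.3429572) = 468.3813 km
v = sqrt(mu/r) = 7531.6066 m/s = 7.5316 km/s
strips/day = v*86400/40075 = 7.5316*86400/40075 = 16.2378
coverage/day = strips * swath = 16.2378 * 468.3813 = 7605.4930 km
revisit = 40075 / 7605.4930 = 5.2692 days

5.2692 days


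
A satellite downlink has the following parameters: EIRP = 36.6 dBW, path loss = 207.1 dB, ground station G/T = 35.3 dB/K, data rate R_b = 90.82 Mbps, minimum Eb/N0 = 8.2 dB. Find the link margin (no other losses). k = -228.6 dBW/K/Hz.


C/N0 = EIRP - FSPL + G/T - k = 36.6 - 207.1 + 35.3 - (-228.6)
C/N0 = 93.4000 dB-Hz
R_b = 90.82 Mbps = 9.082e+07 bps -> 10*log10(R_b) = 79.5818 dB-Hz
Eb/N0 = C/N0 - 10*log10(R_b) = 93.4000 - 79.5818 = 13.8182 dB
Margin = Eb/N0 - Eb/N0_req = 13.8182 - 8.2 = 5.6182 dB (link closes)

5.6182 dB


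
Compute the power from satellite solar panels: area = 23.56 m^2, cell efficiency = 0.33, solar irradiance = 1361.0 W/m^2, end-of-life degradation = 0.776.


P = area * eta * S * degradation
P = 23.56 * 0.33 * 1361.0 * 0.776
P = 8211.2462 W

8211.2462 W


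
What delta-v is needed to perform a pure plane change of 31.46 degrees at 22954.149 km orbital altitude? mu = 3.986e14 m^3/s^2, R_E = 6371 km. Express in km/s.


r = 29325.1490 km = 2.9325149e+07 m
V = sqrt(mu/r) = 3686.7911 m/s
di = 31.46 deg = 0.5490806 rad
dV = 2*V*sin(di/2) = 2*3686.7911*sin(0.2745403)
dV = 1999.0111 m/s = 1.9990 km/s

1.9990 km/s


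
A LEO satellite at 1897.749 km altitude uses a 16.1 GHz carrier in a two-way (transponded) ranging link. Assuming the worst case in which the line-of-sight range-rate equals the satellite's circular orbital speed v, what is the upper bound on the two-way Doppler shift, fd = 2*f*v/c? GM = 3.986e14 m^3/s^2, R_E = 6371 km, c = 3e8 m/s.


r = 8.268749e+06 m
v = sqrt(mu/r) = 6943.0252 m/s (worst-case radial velocity)
f = 16.1 GHz = 1.61e+10 Hz
fd = 2*f*v/c = 2*1.61e+10*6943.0252/3.0e+08
fd = 745218.0401 Hz

745218.0401 Hz


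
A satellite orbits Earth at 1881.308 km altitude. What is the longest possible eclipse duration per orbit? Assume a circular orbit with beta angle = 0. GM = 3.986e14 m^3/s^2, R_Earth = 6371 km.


r = 8252.3080 km
T = 124.3435 min
Eclipse fraction = arcsin(R_E/r)/pi = arcsin(6371.0000/8252.3080)/pi
= arcsin(0.7720264)/pi = 0.2807567
Eclipse duration = 0.2807567 * 124.3435 = 34.9103 min

34.9103 minutes


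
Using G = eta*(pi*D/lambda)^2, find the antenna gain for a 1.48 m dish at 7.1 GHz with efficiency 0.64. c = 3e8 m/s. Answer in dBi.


lambda = c/f = 3e8 / 7.1e+09 = 0.04225352 m
G = eta*(pi*D/lambda)^2 = 0.64*(pi*1.48/0.04225352)^2
G = 7749.5652 (linear)
G = 10*log10(7749.5652) = 38.8928 dBi

38.8928 dBi


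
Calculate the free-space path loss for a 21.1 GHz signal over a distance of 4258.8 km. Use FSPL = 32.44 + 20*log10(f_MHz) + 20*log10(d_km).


f = 21.1 GHz = 21100.0000 MHz
d = 4258.8 km
FSPL = 32.44 + 20*log10(21100.0000) + 20*log10(4258.8)
FSPL = 32.44 + 86.4856 + 72.5857
FSPL = 191.5114 dB

191.5114 dB


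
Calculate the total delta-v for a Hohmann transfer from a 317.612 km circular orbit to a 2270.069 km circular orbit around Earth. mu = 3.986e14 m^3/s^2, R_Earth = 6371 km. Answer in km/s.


r1 = 6688.6120 km = 6.688612e+06 m
r2 = 8641.0690 km = 8.641069e+06 m
dv1 = sqrt(mu/r1)*(sqrt(2*r2/(r1+r2)) - 1) = 476.8787 m/s
dv2 = sqrt(mu/r2)*(1 - sqrt(2*r1/(r1+r2))) = 447.2426 m/s
total dv = |dv1| + |dv2| = 476.8787 + 447.2426 = 924.1213 m/s = 0.9241213 km/s

0.9241 km/s


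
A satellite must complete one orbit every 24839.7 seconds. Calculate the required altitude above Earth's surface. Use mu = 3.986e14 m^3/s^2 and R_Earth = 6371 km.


T = 24839.7 s
r = (mu*T^2/(4*pi^2))^(1/3) = (3.986e14 * 24839.7^2 / (4*pi^2))^(1/3)
r = 1.8400237e+07 m = 18400.2370 km
alt = r - R_E = 18400.2370 - 6371 = 12029.2370 km

12029.2370 km


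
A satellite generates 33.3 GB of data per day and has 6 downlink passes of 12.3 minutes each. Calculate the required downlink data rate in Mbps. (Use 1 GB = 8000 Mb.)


total contact time = 6 * 12.3 * 60 = 4428.0000 s
data = 33.3 GB = 266400.0000 Mb
rate = 266400.0000 / 4428.0000 = 60.1626 Mbps

60.1626 Mbps


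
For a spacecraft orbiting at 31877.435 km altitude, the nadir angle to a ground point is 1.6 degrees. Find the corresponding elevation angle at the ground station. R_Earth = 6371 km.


r = R_E + alt = 38248.4350 km
Law of sines in the satellite / Earth-center / ground-point triangle:
  sin(nadir)/R_E = sin(90 + el)/r  =>  cos(el) = (r/R_E)*sin(nadir)
cos(el) = (38248.4350 / 6371.0000) * sin(1.6 deg) = 0.1676282
el = arccos(0.1676282) = 80.3501 deg
(Earth-central angle = 90 - nadir - el = 8.0499 deg)

80.3501 degrees


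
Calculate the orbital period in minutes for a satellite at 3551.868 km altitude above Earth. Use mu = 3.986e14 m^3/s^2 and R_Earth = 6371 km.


r = 9922.8680 km = 9.922868e+06 m
T = 2*pi*sqrt(r^3/mu) = 2*pi*sqrt(9.7703842e+20 / 3.986e14)
T = 9837.0990 s = 163.9517 min

163.9517 minutes


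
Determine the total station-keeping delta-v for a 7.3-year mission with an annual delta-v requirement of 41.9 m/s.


dV = rate * years = 41.9 * 7.3
dV = 305.8700 m/s

305.8700 m/s


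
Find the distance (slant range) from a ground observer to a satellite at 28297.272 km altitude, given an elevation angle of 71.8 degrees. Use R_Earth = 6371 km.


h = 28297.272 km, el = 71.8 deg
d = -R_E*sin(el) + sqrt((R_E*sin(el))^2 + 2*R_E*h + h^2)
d = -6371.0000*sin(1.2531) + sqrt((6371.0000*0.9499721)^2 + 2*6371.0000*28297.272 + 28297.272^2)
d = 28558.8453 km

28558.8453 km


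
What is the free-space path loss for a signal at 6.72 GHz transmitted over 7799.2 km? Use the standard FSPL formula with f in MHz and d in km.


f = 6.72 GHz = 6720.0000 MHz
d = 7799.2 km
FSPL = 32.44 + 20*log10(6720.0000) + 20*log10(7799.2)
FSPL = 32.44 + 76.5474 + 77.8410
FSPL = 186.8284 dB

186.8284 dB


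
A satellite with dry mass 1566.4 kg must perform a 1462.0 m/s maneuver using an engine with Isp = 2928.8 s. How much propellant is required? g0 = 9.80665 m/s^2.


ve = Isp * g0 = 2928.8 * 9.80665 = 28721.716520 m/s
mass ratio = exp(dv/ve) = exp(1462.0/28721.716520) = 1.05222003
m_prop = m_dry * (mr - 1) = 1566.4 * (1.05222003 - 1)
m_prop = 81.7975 kg

81.7975 kg


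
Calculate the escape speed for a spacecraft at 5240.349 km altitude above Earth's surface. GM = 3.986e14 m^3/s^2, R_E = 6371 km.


r = 6371.0 + 5240.349 = 11611.3490 km = 1.1611349e+07 m
v_esc = sqrt(2*mu/r) = sqrt(2*3.986e14 / 1.1611349e+07)
v_esc = 8285.9499 m/s = 8.2859 km/s

8.2859 km/s


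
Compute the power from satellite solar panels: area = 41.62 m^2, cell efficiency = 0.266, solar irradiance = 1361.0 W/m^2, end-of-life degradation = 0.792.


P = area * eta * S * degradation
P = 41.62 * 0.266 * 1361.0 * 0.792
P = 11933.4775 W

11933.4775 W


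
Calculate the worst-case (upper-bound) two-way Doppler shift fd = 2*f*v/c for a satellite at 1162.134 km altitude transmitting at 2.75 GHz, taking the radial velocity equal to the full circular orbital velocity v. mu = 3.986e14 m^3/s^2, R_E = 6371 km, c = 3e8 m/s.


r = 7.533134e+06 m
v = sqrt(mu/r) = 7274.1257 m/s (worst-case radial velocity)
f = 2.75 GHz = 2.75e+09 Hz
fd = 2*f*v/c = 2*2.75e+09*7274.1257/3.0e+08
fd = 133358.9709 Hz

133358.9709 Hz


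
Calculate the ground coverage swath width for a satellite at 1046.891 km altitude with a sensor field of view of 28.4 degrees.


FOV = 28.4 deg = 0.4956735 rad
swath = 2 * alt * tan(FOV/2) = 2 * 1046.891 * tan(0.2478368)
swath = 2 * 1046.891 * 0.2530389
swath = 529.8083 km

529.8083 km


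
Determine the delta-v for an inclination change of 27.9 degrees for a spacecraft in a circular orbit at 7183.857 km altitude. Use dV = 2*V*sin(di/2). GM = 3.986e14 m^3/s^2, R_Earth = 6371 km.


r = 13554.8570 km = 1.3554857e+07 m
V = sqrt(mu/r) = 5422.7699 m/s
di = 27.9 deg = 0.4869469 rad
dV = 2*V*sin(di/2) = 2*5422.7699*sin(0.2434734)
dV = 2614.5892 m/s = 2.6146 km/s

2.6146 km/s


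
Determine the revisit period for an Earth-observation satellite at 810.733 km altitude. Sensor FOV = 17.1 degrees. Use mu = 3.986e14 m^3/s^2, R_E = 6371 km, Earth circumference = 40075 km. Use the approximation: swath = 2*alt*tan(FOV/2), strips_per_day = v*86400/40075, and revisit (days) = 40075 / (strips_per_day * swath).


swath = 2*810.733*tan(0.1492257) = 243.7765 km
v = sqrt(mu/r) = 7449.9614 m/s = 7.4500 km/s
strips/day = v*86400/40075 = 7.4500*86400/40075 = 16.0618
coverage/day = strips * swath = 16.0618 * 243.7765 = 3915.4897 km
revisit = 40075 / 3915.4897 = 10.2350 days

10.2350 days


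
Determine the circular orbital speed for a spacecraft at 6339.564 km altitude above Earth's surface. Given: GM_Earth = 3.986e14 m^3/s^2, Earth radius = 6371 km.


r = R_E + alt = 6371.0 + 6339.564 = 12710.5640 km = 1.2710564e+07 m
v = sqrt(mu/r) = sqrt(3.986e14 / 1.2710564e+07) = 5599.9769 m/s = 5.6000 km/s

5.6000 km/s


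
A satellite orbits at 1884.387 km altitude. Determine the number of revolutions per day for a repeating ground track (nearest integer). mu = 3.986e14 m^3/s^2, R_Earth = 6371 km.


r = 8.255387e+06 m
T = 2*pi*sqrt(r^3/mu) = 7464.7863 s = 124.4131 min
revs/day = 1440 / 124.4131 = 11.5743
Rounded: 12 revolutions per day

12 revolutions per day


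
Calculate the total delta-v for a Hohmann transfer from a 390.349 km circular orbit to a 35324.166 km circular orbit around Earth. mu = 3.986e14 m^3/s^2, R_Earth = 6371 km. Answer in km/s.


r1 = 6761.3490 km = 6.761349e+06 m
r2 = 41695.1660 km = 4.1695166e+07 m
dv1 = sqrt(mu/r1)*(sqrt(2*r2/(r1+r2)) - 1) = 2394.3496 m/s
dv2 = sqrt(mu/r2)*(1 - sqrt(2*r1/(r1+r2))) = 1458.5445 m/s
total dv = |dv1| + |dv2| = 2394.3496 + 1458.5445 = 3852.8941 m/s = 3.8529 km/s

3.8529 km/s


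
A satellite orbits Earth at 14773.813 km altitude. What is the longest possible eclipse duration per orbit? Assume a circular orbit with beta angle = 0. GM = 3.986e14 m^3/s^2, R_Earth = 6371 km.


r = 21144.8130 km
T = 509.9948 min
Eclipse fraction = arcsin(R_E/r)/pi = arcsin(6371.0000/21144.8130)/pi
= arcsin(0.3013032)/pi = 0.09742163
Eclipse duration = 0.09742163 * 509.9948 = 49.6845 min

49.6845 minutes


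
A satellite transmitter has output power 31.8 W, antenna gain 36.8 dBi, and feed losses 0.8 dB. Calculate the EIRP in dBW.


Pt = 31.8 W = 15.0243 dBW
EIRP = Pt_dBW + Gt - losses = 15.0243 + 36.8 - 0.8 = 51.0243 dBW

51.0243 dBW


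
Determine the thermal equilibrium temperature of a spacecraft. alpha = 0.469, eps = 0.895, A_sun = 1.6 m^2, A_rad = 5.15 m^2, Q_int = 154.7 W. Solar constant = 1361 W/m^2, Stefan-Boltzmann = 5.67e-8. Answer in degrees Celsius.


Numerator = alpha*S*A_sun + Q_int = 0.469*1361*1.6 + 154.7 = 1175.9944 W
Denominator = eps*sigma*A_rad = 0.895*5.67e-8*5.15 = 2.6134448e-07 W/K^4
T^4 = 4.4997867e+09 K^4
T = 258.9989 K = -14.1511 C

-14.1511 degrees Celsius


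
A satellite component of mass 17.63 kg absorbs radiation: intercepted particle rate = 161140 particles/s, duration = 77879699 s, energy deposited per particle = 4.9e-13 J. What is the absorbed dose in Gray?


Total energy deposited = rate * time * E_per
  = 161140 * 77879699 * 4.9e-13 = 6.1493 J
Dose = E_total / mass = 6.1493 / 17.63
Dose = 0.3487959 Gy

0.3488 Gy


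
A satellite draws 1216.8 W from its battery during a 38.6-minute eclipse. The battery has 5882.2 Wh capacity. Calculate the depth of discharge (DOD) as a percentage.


E_used = P * t / 60 = 1216.8 * 38.6 / 60 = 782.8080 Wh
DOD = E_used / E_total * 100 = 782.8080 / 5882.2 * 100
DOD = 13.3081 %

13.3081 %


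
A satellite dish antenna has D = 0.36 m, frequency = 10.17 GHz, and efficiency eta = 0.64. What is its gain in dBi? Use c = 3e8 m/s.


lambda = c/f = 3e8 / 1.017e+10 = 0.02949853 m
G = eta*(pi*D/lambda)^2 = 0.64*(pi*0.36/0.02949853)^2
G = 940.7714 (linear)
G = 10*log10(940.7714) = 29.7348 dBi

29.7348 dBi


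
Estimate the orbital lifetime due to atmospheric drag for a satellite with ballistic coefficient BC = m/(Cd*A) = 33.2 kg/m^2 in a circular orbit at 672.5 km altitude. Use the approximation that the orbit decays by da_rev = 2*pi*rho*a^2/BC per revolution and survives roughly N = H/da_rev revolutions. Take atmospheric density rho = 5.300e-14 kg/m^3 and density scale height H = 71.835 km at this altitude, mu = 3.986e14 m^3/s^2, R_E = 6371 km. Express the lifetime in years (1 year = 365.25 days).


a = R_E + alt = 7043.5000 km = 7.0435e+06 m
da_rev = 2*pi*rho*a^2/BC = 2*pi*5.300e-14*(7.0435e+06)^2/33.2 = 0.497616408 m per revolution
N = H/da_rev = 71835.0000 m / 0.497616408 m = 144358.1820 revolutions
P = 2*pi*sqrt(a^3/mu) = 5882.9343 s
lifetime = N*P = 144358.1820 * 5882.9343 = 8.492497e+08 s = 9829.2790 days
years = 9829.2790 / 365.25 = 26.9111 years

26.9111 years


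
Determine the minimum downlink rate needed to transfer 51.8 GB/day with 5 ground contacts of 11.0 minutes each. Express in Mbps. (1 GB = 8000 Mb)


total contact time = 5 * 11.0 * 60 = 3300.0000 s
data = 51.8 GB = 414400.0000 Mb
rate = 414400.0000 / 3300.0000 = 125.5758 Mbps

125.5758 Mbps


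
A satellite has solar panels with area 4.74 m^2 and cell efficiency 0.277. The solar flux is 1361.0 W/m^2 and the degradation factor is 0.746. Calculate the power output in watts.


P = area * eta * S * degradation
P = 4.74 * 0.277 * 1361.0 * 0.746
P = 1333.0765 W

1333.0765 W


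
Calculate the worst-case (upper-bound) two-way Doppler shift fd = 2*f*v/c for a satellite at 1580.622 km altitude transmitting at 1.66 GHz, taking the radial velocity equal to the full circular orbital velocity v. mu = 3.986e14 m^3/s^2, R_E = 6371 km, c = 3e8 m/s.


r = 7.951622e+06 m
v = sqrt(mu/r) = 7080.1227 m/s (worst-case radial velocity)
f = 1.66 GHz = 1.66e+09 Hz
fd = 2*f*v/c = 2*1.66e+09*7080.1227/3.0e+08
fd = 78353.3578 Hz

78353.3578 Hz


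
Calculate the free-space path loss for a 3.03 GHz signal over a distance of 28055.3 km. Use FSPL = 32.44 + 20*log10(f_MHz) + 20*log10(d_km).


f = 3.03 GHz = 3030.0000 MHz
d = 28055.3 km
FSPL = 32.44 + 20*log10(3030.0000) + 20*log10(28055.3)
FSPL = 32.44 + 69.6289 + 88.9603
FSPL = 191.0292 dB

191.0292 dB


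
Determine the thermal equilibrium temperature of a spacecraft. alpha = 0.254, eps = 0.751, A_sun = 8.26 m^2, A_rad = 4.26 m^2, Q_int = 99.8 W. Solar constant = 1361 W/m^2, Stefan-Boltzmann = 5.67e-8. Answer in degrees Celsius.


Numerator = alpha*S*A_sun + Q_int = 0.254*1361*8.26 + 99.8 = 2955.2324 W
Denominator = eps*sigma*A_rad = 0.751*5.67e-8*4.26 = 1.8139804e-07 W/K^4
T^4 = 1.6291424e+10 K^4
T = 357.2644 K = 84.1144 C

84.1144 degrees Celsius


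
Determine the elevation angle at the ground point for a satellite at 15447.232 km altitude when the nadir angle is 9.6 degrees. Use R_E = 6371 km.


r = R_E + alt = 21818.2320 km
Law of sines in the satellite / Earth-center / ground-point triangle:
  sin(nadir)/R_E = sin(90 + el)/r  =>  cos(el) = (r/R_E)*sin(nadir)
cos(el) = (21818.2320 / 6371.0000) * sin(9.6 deg) = 0.571119
el = arccos(0.571119) = 55.1717 deg
(Earth-central angle = 90 - nadir - el = 25.2283 deg)

55.1717 degrees


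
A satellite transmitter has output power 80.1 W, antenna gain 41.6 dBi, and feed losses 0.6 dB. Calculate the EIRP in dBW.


Pt = 80.1 W = 19.0363 dBW
EIRP = Pt_dBW + Gt - losses = 19.0363 + 41.6 - 0.6 = 60.0363 dBW

60.0363 dBW


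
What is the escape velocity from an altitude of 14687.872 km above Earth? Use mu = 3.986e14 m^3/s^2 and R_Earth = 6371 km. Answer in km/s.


r = 6371.0 + 14687.872 = 21058.8720 km = 2.1058872e+07 m
v_esc = sqrt(2*mu/r) = sqrt(2*3.986e14 / 2.1058872e+07)
v_esc = 6152.7050 m/s = 6.1527 km/s

6.1527 km/s


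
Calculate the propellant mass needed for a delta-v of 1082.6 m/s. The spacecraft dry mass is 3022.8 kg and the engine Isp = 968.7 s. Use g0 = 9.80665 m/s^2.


ve = Isp * g0 = 968.7 * 9.80665 = 9499.701855 m/s
mass ratio = exp(dv/ve) = exp(1082.6/9499.701855) = 1.12070894
m_prop = m_dry * (mr - 1) = 3022.8 * (1.12070894 - 1)
m_prop = 364.8790 kg

364.8790 kg


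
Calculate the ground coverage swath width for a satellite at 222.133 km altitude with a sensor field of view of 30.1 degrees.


FOV = 30.1 deg = 0.5253441 rad
swath = 2 * alt * tan(FOV/2) = 2 * 222.133 * tan(0.2626721)
swath = 2 * 222.133 * 0.2688847
swath = 119.4563 km

119.4563 km


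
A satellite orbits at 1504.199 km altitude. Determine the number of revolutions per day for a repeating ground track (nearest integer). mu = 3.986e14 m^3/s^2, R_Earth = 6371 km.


r = 7.875199e+06 m
T = 2*pi*sqrt(r^3/mu) = 6955.1024 s = 115.9184 min
revs/day = 1440 / 115.9184 = 12.4225
Rounded: 12 revolutions per day

12 revolutions per day


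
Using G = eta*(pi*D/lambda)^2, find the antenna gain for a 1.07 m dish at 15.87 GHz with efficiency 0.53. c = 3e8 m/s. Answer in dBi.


lambda = c/f = 3e8 / 1.587e+10 = 0.01890359 m
G = eta*(pi*D/lambda)^2 = 0.53*(pi*1.07/0.01890359)^2
G = 16759.2475 (linear)
G = 10*log10(16759.2475) = 42.2425 dBi

42.2425 dBi


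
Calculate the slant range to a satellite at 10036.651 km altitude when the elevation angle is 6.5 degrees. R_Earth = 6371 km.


h = 10036.651 km, el = 6.5 deg
d = -R_E*sin(el) + sqrt((R_E*sin(el))^2 + 2*R_E*h + h^2)
d = -6371.0000*sin(0.1134464) + sqrt((6371.0000*0.1132032)^2 + 2*6371.0000*10036.651 + 10036.651^2)
d = 14416.2037 km

14416.2037 km


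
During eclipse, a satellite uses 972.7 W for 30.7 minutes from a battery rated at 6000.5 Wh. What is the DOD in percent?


E_used = P * t / 60 = 972.7 * 30.7 / 60 = 497.6982 Wh
DOD = E_used / E_total * 100 = 497.6982 / 6000.5 * 100
DOD = 8.2943 %

8.2943 %


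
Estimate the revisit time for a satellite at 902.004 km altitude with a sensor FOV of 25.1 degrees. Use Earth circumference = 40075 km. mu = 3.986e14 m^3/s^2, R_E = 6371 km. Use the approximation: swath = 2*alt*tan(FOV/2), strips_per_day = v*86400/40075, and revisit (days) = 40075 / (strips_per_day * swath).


swath = 2*902.004*tan(0.2190388) = 401.5909 km
v = sqrt(mu/r) = 7403.0679 m/s = 7.4031 km/s
strips/day = v*86400/40075 = 7.4031*86400/40075 = 15.9607
coverage/day = strips * swath = 15.9607 * 401.5909 = 6409.6726 km
revisit = 40075 / 6409.6726 = 6.2523 days

6.2523 days


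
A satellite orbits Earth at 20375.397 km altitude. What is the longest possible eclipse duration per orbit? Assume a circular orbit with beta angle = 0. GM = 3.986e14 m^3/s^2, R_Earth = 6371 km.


r = 26746.3970 km
T = 725.5342 min
Eclipse fraction = arcsin(R_E/r)/pi = arcsin(6371.0000/26746.3970)/pi
= arcsin(0.2382003)/pi = 0.07655747
Eclipse duration = 0.07655747 * 725.5342 = 55.5451 min

55.5451 minutes


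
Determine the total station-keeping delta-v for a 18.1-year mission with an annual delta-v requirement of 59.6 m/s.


dV = rate * years = 59.6 * 18.1
dV = 1078.7600 m/s

1078.7600 m/s


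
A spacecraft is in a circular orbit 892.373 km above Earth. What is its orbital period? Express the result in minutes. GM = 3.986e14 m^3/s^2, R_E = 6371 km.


r = 7263.3730 km = 7.263373e+06 m
T = 2*pi*sqrt(r^3/mu) = 2*pi*sqrt(3.8319077e+20 / 3.986e14)
T = 6160.5394 s = 102.6757 min

102.6757 minutes


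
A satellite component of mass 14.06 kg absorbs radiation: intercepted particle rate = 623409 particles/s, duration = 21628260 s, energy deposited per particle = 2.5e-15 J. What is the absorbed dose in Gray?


Total energy deposited = rate * time * E_per
  = 623409 * 21628260 * 2.5e-15 = 0.03370813 J
Dose = E_total / mass = 0.03370813 / 14.06
Dose = 0.002397449 Gy

0.0024 Gy


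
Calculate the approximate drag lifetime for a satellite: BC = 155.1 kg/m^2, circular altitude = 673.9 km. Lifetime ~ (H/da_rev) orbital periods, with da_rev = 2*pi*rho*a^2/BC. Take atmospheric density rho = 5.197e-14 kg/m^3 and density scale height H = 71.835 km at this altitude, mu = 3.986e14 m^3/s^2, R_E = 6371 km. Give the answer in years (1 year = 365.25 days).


a = R_E + alt = 7044.9000 km = 7.0449e+06 m
da_rev = 2*pi*rho*a^2/BC = 2*pi*5.197e-14*(7.0449e+06)^2/155.1 = 0.104488971 m per revolution
N = H/da_rev = 71835.0000 m / 0.104488971 m = 687488.8248 revolutions
P = 2*pi*sqrt(a^3/mu) = 5884.6884 s
lifetime = N*P = 687488.8248 * 5884.6884 = 4.0456575e+09 s = 46824.7396 days
years = 46824.7396 / 365.25 = 128.1992 years

128.1992 years


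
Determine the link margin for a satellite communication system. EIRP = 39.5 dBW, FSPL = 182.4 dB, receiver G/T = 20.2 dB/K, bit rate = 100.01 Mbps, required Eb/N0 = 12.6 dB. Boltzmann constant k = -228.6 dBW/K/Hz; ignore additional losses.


C/N0 = EIRP - FSPL + G/T - k = 39.5 - 182.4 + 20.2 - (-228.6)
C/N0 = 105.9000 dB-Hz
R_b = 100.01 Mbps = 1.0001e+08 bps -> 10*log10(R_b) = 80.0004 dB-Hz
Eb/N0 = C/N0 - 10*log10(R_b) = 105.9000 - 80.0004 = 25.8996 dB
Margin = Eb/N0 - Eb/N0_req = 25.8996 - 12.6 = 13.2996 dB (link closes)

13.2996 dB


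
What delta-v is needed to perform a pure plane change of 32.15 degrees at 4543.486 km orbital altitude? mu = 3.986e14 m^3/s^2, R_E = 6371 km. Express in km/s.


r = 10914.4860 km = 1.0914486e+07 m
V = sqrt(mu/r) = 6043.2005 m/s
di = 32.15 deg = 0.5611234 rad
dV = 2*V*sin(di/2) = 2*6043.2005*sin(0.2805617)
dV = 3346.6689 m/s = 3.3467 km/s

3.3467 km/s


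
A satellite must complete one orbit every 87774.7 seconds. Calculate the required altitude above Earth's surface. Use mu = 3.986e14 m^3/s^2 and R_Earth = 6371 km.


T = 87774.7 s
r = (mu*T^2/(4*pi^2))^(1/3) = (3.986e14 * 87774.7^2 / (4*pi^2))^(1/3)
r = 4.2687962e+07 m = 42687.9620 km
alt = r - R_E = 42687.9620 - 6371 = 36316.9620 km

36316.9620 km


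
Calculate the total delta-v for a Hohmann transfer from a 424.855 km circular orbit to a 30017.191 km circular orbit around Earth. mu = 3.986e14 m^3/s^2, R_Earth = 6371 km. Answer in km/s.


r1 = 6795.8550 km = 6.795855e+06 m
r2 = 36388.1910 km = 3.6388191e+07 m
dv1 = sqrt(mu/r1)*(sqrt(2*r2/(r1+r2)) - 1) = 2283.5958 m/s
dv2 = sqrt(mu/r2)*(1 - sqrt(2*r1/(r1+r2))) = 1452.9040 m/s
total dv = |dv1| + |dv2| = 2283.5958 + 1452.9040 = 3736.4998 m/s = 3.7365 km/s

3.7365 km/s


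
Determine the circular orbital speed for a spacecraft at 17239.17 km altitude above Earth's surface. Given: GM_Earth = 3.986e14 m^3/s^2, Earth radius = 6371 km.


r = R_E + alt = 6371.0 + 17239.17 = 23610.1700 km = 2.361017e+07 m
v = sqrt(mu/r) = sqrt(3.986e14 / 2.361017e+07) = 4108.8387 m/s = 4.1088 km/s

4.1088 km/s


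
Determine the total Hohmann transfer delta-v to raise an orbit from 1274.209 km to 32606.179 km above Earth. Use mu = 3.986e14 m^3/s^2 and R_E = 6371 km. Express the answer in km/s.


r1 = 7645.2090 km = 7.645209e+06 m
r2 = 38977.1790 km = 3.8977179e+07 m
dv1 = sqrt(mu/r1)*(sqrt(2*r2/(r1+r2)) - 1) = 2116.1640 m/s
dv2 = sqrt(mu/r2)*(1 - sqrt(2*r1/(r1+r2))) = 1366.5204 m/s
total dv = |dv1| + |dv2| = 2116.1640 + 1366.5204 = 3482.6844 m/s = 3.4827 km/s

3.4827 km/s


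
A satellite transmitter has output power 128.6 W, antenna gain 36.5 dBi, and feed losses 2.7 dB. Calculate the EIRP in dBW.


Pt = 128.6 W = 21.0924 dBW
EIRP = Pt_dBW + Gt - losses = 21.0924 + 36.5 - 2.7 = 54.8924 dBW

54.8924 dBW


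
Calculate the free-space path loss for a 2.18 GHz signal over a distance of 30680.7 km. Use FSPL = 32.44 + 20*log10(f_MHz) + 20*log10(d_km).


f = 2.18 GHz = 2180.0000 MHz
d = 30680.7 km
FSPL = 32.44 + 20*log10(2180.0000) + 20*log10(30680.7)
FSPL = 32.44 + 66.7691 + 89.7373
FSPL = 188.9464 dB

188.9464 dB
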